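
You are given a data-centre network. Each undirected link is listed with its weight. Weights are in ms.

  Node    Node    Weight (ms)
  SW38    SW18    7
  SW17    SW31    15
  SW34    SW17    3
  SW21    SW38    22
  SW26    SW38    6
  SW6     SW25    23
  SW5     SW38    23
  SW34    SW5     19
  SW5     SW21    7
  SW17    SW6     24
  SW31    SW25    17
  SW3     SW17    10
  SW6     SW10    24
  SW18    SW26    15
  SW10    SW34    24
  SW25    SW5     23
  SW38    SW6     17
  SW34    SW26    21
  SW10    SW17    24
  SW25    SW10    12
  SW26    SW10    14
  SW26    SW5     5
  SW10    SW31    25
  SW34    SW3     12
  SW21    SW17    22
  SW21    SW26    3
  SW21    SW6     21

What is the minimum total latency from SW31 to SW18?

52 ms

Running Dijkstra from SW31:
SW31: 0
SW17: 15  (via SW31)
SW25: 17  (via SW31)
SW34: 18  (via SW17)
SW3: 25  (via SW17)
SW10: 25  (via SW31)
SW21: 37  (via SW17)
SW5: 37  (via SW34)
SW26: 39  (via SW34)
SW6: 39  (via SW17)
SW38: 45  (via SW26)
SW18: 52  (via SW38)
Shortest route: SW31–SW17–SW34–SW26–SW38–SW18 = 52 ms.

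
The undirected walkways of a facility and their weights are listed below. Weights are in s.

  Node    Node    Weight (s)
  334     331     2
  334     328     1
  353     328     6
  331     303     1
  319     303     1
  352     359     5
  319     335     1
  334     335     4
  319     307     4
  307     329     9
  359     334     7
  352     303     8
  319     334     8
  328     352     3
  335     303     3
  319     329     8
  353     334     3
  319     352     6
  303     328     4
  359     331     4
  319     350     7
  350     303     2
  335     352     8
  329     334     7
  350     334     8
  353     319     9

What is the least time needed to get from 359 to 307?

10 s

Compare a few routes:
359 - 331 - 303 - 319 - 307: 4+1+1+4 = 10
359 - 331 - 303 - 335 - 319 - 307: 4+1+3+1+4 = 13
Cheapest is 359 - 331 - 303 - 319 - 307 at 10 s.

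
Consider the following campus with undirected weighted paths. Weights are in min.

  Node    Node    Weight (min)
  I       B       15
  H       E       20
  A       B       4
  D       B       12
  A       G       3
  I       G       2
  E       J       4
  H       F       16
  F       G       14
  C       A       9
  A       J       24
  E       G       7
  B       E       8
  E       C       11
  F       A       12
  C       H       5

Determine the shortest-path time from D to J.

24 min

Candidate routes:
D → B → A → G → E → J: 12+4+3+7+4 = 30
D → B → E → J: 12+8+4 = 24
D → B → A → C → E → J: 12+4+9+11+4 = 40
The minimum is 24 min via D → B → E → J.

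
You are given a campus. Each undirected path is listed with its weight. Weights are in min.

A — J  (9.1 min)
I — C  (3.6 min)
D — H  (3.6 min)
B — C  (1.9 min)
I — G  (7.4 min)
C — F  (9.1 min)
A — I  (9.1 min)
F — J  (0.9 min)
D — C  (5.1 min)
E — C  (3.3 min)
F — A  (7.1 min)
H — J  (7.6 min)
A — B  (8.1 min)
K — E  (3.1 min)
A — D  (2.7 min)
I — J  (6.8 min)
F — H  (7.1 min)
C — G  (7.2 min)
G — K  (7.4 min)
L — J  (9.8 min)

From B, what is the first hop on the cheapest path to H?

C

Compare a few routes:
B - A - D - H: 8.1+2.7+3.6 = 14.4
B - C - D - H: 1.9+5.1+3.6 = 10.6
The minimum is 10.6 min via B - C - D - H.
So from B the first move is to C.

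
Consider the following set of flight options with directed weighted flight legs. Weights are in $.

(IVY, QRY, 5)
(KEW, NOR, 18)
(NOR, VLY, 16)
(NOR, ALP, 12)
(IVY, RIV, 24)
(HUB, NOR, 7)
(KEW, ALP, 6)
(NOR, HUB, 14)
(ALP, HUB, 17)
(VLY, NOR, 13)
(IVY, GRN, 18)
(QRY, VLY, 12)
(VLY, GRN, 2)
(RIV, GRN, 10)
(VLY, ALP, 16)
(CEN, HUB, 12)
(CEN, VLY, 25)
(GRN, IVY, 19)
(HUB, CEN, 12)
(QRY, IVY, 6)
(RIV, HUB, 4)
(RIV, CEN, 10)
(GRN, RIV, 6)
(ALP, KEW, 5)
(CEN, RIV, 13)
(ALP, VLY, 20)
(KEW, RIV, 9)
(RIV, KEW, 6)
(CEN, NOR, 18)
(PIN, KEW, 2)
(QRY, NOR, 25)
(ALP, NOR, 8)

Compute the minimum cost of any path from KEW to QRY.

$43

Enumerating some paths:
KEW → ALP → VLY → GRN → IVY → QRY: 6+20+2+19+5 = 52
KEW → RIV → GRN → IVY → QRY: 9+10+19+5 = 43
KEW → ALP → NOR → VLY → GRN → IVY → QRY: 6+8+16+2+19+5 = 56
The minimum is $43 via KEW → RIV → GRN → IVY → QRY.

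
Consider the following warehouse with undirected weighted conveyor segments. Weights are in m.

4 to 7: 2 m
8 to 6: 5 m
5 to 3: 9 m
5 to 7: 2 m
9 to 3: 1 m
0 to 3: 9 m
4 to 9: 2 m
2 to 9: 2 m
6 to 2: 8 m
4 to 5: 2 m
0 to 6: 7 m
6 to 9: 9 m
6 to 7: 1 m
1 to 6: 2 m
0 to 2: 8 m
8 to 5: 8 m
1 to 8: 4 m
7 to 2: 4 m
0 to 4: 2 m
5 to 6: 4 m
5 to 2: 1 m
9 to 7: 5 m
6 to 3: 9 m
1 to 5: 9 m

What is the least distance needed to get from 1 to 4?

Running Dijkstra from 1:
1: 0
6: 2  (via 1)
7: 3  (via 6)
8: 4  (via 1)
4: 5  (via 7)
Shortest route: 1 → 6 → 7 → 4 = 5 m.

5 m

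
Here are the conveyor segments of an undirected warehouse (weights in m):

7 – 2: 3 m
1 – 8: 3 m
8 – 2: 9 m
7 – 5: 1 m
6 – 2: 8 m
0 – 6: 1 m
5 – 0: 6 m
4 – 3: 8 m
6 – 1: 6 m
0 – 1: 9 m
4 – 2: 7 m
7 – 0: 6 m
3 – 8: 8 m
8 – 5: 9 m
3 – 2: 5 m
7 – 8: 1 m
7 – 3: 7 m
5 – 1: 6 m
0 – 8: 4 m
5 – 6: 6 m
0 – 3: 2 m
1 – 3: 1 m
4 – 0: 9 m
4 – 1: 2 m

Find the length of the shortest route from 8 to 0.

4 m

Settle nodes by increasing distance from 8:
8: 0
7: 1  (via 8)
5: 2  (via 7)
1: 3  (via 8)
0: 4  (via 8)
Shortest route: 8 → 0 = 4 m.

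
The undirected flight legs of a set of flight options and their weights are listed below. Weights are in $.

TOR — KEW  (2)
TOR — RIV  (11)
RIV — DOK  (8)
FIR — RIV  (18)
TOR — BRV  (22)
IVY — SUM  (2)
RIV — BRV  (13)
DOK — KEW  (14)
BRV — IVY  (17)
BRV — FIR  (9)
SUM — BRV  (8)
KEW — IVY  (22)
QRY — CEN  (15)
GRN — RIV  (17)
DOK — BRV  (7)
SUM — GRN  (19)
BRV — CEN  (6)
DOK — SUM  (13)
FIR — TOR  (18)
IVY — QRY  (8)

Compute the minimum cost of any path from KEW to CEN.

Shortest distances from KEW:
KEW: 0
TOR: 2  (via KEW)
RIV: 13  (via TOR)
DOK: 14  (via KEW)
FIR: 20  (via TOR)
BRV: 21  (via DOK)
IVY: 22  (via KEW)
SUM: 24  (via IVY)
CEN: 27  (via BRV)
Shortest route: KEW–DOK–BRV–CEN = $27.

$27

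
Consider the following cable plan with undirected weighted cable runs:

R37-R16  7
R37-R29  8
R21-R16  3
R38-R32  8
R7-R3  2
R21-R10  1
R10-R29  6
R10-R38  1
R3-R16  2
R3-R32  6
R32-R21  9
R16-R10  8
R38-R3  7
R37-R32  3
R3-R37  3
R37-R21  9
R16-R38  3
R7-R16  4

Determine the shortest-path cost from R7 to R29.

13

Candidate routes:
R7 - R3 - R16 - R38 - R10 - R29: 2+2+3+1+6 = 14
R7 - R3 - R16 - R21 - R10 - R29: 2+2+3+1+6 = 14
R7 - R3 - R37 - R29: 2+3+8 = 13
The minimum is 13 via R7 - R3 - R37 - R29.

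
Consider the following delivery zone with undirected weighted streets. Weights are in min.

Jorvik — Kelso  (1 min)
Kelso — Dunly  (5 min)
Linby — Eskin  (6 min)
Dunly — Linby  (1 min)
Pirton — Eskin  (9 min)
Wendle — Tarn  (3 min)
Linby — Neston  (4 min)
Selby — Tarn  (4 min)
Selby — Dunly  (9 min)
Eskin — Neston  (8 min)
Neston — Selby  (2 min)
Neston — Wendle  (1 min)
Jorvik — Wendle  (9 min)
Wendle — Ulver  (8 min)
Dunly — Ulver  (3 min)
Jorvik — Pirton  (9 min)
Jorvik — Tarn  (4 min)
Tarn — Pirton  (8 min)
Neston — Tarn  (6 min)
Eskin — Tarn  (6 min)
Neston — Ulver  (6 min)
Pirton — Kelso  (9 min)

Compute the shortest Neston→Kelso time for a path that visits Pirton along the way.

21 min

Best Neston to Pirton: Neston → Wendle → Tarn → Pirton costing 12
Shortest Pirton→Kelso: Pirton → Kelso = 9
Total via Pirton: 12 + 9 = 21 min.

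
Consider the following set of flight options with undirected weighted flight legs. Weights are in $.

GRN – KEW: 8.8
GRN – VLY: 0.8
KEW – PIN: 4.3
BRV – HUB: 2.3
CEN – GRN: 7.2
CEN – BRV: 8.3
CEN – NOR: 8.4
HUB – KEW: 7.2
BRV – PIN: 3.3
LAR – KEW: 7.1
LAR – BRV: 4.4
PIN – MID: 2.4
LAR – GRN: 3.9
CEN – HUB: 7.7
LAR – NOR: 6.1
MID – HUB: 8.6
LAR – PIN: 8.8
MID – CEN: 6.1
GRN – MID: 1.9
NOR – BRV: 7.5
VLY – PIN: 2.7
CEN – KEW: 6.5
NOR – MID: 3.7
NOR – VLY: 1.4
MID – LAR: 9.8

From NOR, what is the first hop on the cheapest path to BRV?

VLY

Candidate routes:
NOR–BRV: 7.5 = 7.5
NOR–VLY–PIN–BRV: 1.4+2.7+3.3 = 7.4
The minimum is $7.4 via NOR–VLY–PIN–BRV.
So from NOR the first move is to VLY.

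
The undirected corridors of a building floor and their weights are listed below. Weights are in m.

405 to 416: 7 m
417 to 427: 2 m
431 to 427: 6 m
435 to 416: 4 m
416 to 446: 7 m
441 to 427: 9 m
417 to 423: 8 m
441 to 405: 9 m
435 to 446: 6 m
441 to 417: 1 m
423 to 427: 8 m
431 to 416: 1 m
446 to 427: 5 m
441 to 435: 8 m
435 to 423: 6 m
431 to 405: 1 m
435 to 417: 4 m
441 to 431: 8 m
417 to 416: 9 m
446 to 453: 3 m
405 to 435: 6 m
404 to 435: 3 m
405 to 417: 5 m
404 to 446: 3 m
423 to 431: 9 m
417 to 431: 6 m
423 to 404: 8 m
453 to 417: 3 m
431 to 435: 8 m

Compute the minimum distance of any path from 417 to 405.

Settle nodes by increasing distance from 417:
417: 0
441: 1  (via 417)
427: 2  (via 417)
453: 3  (via 417)
435: 4  (via 417)
405: 5  (via 417)
Shortest route: 417–405 = 5 m.

5 m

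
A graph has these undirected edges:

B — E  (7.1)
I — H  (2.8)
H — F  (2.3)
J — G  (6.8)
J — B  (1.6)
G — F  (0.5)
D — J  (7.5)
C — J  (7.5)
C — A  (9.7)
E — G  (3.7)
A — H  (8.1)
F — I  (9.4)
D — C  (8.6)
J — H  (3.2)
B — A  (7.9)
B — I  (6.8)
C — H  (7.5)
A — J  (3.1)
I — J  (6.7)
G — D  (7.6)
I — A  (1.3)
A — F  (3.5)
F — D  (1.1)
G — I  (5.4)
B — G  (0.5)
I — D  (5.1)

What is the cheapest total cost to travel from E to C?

13.3

Running Dijkstra from E:
E: 0
G: 3.7  (via E)
B: 4.2  (via G)
F: 4.2  (via G)
D: 5.3  (via F)
J: 5.8  (via B)
H: 6.5  (via F)
A: 7.7  (via F)
I: 9  (via A)
C: 13.3  (via J)
Shortest route: E → G → B → J → C = 13.3.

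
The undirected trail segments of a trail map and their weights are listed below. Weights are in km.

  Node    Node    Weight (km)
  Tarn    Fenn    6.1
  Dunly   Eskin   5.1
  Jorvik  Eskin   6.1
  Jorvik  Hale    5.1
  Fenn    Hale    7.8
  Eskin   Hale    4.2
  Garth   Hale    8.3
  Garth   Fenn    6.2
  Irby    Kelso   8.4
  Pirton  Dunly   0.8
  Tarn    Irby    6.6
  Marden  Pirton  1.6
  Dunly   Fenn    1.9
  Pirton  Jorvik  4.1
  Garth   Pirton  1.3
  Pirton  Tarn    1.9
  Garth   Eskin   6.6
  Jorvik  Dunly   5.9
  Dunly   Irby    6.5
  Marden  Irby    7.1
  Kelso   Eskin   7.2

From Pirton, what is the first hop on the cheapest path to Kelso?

Dunly

Candidate routes:
Pirton–Dunly–Eskin–Kelso: 0.8+5.1+7.2 = 13.1
Pirton–Garth–Eskin–Kelso: 1.3+6.6+7.2 = 15.1
The minimum is 13.1 km via Pirton–Dunly–Eskin–Kelso.
So from Pirton the first move is to Dunly.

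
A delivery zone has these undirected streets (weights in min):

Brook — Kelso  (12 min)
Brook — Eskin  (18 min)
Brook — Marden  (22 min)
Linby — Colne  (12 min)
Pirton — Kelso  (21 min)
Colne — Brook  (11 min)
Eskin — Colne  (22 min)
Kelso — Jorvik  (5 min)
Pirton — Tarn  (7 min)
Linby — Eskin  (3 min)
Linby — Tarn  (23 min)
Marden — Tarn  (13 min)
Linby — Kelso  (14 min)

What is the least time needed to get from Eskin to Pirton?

33 min

Running Dijkstra from Eskin:
Eskin: 0
Linby: 3  (via Eskin)
Colne: 15  (via Linby)
Kelso: 17  (via Linby)
Brook: 18  (via Eskin)
Jorvik: 22  (via Kelso)
Tarn: 26  (via Linby)
Pirton: 33  (via Tarn)
Shortest route: Eskin → Linby → Tarn → Pirton = 33 min.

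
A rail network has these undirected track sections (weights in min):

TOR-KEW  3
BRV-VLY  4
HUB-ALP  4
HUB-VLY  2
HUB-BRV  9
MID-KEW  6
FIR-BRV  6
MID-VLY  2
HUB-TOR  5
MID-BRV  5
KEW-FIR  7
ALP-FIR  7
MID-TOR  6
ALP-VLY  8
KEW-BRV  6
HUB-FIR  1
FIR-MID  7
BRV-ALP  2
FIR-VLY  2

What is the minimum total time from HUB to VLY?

Candidate routes:
HUB - VLY: 2 = 2
HUB - FIR - VLY: 1+2 = 3
Cheapest is HUB - VLY at 2 min.

2 min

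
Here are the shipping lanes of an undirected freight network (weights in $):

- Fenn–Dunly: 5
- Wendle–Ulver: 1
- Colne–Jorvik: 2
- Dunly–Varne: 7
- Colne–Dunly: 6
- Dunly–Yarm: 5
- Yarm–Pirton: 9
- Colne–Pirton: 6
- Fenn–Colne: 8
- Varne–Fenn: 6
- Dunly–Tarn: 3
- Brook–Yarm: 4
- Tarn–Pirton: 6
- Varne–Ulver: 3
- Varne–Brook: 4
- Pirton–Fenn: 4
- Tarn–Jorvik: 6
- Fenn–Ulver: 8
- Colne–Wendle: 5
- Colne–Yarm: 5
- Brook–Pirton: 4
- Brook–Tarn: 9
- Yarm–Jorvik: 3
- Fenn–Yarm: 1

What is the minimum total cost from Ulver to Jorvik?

$8

Compare a few routes:
Ulver - Wendle - Colne - Jorvik: 1+5+2 = 8
Ulver - Fenn - Yarm - Jorvik: 8+1+3 = 12
Ulver - Varne - Fenn - Yarm - Jorvik: 3+6+1+3 = 13
The minimum is $8 via Ulver - Wendle - Colne - Jorvik.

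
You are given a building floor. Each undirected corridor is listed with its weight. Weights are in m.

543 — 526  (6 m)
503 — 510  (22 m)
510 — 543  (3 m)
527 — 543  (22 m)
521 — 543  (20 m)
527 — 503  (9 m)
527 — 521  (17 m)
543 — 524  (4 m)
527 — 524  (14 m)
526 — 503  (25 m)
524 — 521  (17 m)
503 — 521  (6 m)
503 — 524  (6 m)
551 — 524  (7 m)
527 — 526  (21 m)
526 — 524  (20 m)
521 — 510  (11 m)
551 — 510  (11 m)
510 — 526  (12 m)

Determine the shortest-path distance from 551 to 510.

Enumerating some paths:
551 - 510: 11 = 11
551 - 524 - 543 - 510: 7+4+3 = 14
The minimum is 11 m via 551 - 510.

11 m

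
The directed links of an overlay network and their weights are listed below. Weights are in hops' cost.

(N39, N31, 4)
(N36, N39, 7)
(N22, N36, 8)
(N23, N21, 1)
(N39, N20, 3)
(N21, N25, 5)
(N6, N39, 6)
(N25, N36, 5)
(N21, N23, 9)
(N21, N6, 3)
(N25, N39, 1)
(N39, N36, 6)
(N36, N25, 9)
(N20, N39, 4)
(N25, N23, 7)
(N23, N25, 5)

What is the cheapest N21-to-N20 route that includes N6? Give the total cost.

12 hops' cost

Best N21 to N6: N21 → N6 costing 3
Shortest N6→N20: N6 → N39 → N20 = 9
Total via N6: 3 + 9 = 12 hops' cost.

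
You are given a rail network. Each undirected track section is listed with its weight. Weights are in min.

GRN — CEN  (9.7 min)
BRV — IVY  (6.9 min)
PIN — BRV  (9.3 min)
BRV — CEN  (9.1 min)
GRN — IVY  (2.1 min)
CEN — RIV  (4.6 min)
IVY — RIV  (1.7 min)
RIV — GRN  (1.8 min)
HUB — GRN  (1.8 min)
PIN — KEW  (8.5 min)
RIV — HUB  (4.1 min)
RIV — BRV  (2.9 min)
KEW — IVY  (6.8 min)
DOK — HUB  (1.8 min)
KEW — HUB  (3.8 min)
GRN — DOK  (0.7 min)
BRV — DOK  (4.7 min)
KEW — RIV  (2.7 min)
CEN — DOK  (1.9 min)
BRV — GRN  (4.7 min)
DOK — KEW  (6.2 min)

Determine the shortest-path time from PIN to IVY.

Candidate routes:
PIN–BRV–RIV–IVY: 9.3+2.9+1.7 = 13.9
PIN–KEW–RIV–GRN–IVY: 8.5+2.7+1.8+2.1 = 15.1
PIN–KEW–RIV–IVY: 8.5+2.7+1.7 = 12.9
Cheapest is PIN–KEW–RIV–IVY at 12.9 min.

12.9 min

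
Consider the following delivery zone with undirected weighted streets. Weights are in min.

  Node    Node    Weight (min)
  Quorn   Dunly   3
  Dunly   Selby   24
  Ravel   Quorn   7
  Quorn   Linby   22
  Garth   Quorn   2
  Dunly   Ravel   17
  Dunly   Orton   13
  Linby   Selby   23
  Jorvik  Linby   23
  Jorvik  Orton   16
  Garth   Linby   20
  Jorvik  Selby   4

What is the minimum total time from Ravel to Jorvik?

38 min

Enumerating some paths:
Ravel → Quorn → Dunly → Selby → Jorvik: 7+3+24+4 = 38
Ravel → Quorn → Dunly → Orton → Jorvik: 7+3+13+16 = 39
Ravel → Dunly → Selby → Jorvik: 17+24+4 = 45
The minimum is 38 min via Ravel → Quorn → Dunly → Selby → Jorvik.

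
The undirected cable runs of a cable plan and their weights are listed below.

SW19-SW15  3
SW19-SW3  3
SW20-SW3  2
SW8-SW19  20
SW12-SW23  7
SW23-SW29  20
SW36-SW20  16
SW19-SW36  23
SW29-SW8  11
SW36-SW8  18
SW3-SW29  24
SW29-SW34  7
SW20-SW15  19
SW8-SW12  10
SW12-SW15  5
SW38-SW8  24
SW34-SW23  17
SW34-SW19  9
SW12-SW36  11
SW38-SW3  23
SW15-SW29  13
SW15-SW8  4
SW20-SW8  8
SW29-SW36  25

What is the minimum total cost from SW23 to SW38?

40

Running Dijkstra from SW23:
SW23: 0
SW12: 7  (via SW23)
SW15: 12  (via SW12)
SW19: 15  (via SW15)
SW8: 16  (via SW15)
SW34: 17  (via SW23)
SW36: 18  (via SW12)
SW3: 18  (via SW19)
SW20: 20  (via SW3)
SW29: 20  (via SW23)
SW38: 40  (via SW8)
Shortest route: SW23 → SW12 → SW15 → SW8 → SW38 = 40.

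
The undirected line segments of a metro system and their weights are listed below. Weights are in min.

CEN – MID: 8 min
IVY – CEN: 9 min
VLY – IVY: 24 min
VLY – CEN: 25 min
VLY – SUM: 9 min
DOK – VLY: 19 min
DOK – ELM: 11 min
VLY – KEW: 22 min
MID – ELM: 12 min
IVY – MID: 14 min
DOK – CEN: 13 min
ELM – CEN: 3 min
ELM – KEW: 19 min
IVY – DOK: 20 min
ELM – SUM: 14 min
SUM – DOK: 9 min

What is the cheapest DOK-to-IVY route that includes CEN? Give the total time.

22 min

Shortest DOK→CEN: DOK → CEN = 13
Best CEN to IVY: CEN → IVY costing 9
Total via CEN: 13 + 9 = 22 min.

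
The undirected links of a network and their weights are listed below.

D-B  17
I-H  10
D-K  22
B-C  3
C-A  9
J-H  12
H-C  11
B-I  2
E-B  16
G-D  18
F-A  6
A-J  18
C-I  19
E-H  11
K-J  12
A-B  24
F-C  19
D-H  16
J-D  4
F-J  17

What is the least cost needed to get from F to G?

39

Running Dijkstra from F:
F: 0
A: 6  (via F)
C: 15  (via A)
J: 17  (via F)
B: 18  (via C)
I: 20  (via B)
D: 21  (via J)
H: 26  (via C)
K: 29  (via J)
E: 34  (via B)
G: 39  (via D)
Shortest route: F → J → D → G = 39.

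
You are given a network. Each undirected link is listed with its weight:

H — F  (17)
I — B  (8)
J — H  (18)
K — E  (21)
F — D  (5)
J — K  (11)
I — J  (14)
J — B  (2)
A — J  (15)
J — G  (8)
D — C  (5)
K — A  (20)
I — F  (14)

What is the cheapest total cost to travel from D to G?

Settle nodes by increasing distance from D:
D: 0
C: 5  (via D)
F: 5  (via D)
I: 19  (via F)
H: 22  (via F)
B: 27  (via I)
J: 29  (via B)
G: 37  (via J)
Shortest route: D → F → I → B → J → G = 37.

37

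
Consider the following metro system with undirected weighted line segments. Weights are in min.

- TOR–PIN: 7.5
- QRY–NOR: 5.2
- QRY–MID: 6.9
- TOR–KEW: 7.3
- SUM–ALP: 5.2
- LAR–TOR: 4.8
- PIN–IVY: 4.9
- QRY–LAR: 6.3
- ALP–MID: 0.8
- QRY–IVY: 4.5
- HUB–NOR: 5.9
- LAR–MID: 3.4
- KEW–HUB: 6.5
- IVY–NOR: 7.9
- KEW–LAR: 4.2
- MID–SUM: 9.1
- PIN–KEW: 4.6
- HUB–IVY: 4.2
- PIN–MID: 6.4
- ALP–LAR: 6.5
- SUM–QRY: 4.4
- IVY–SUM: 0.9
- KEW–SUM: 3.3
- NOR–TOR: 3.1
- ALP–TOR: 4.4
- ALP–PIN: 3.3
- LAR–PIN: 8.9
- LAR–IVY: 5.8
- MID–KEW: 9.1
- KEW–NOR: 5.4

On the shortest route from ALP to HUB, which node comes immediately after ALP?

SUM

Compare a few routes:
ALP–TOR–NOR–HUB: 4.4+3.1+5.9 = 13.4
ALP–SUM–IVY–HUB: 5.2+0.9+4.2 = 10.3
ALP–PIN–IVY–HUB: 3.3+4.9+4.2 = 12.4
Cheapest is ALP–SUM–IVY–HUB at 10.3 min.
So from ALP the first move is to SUM.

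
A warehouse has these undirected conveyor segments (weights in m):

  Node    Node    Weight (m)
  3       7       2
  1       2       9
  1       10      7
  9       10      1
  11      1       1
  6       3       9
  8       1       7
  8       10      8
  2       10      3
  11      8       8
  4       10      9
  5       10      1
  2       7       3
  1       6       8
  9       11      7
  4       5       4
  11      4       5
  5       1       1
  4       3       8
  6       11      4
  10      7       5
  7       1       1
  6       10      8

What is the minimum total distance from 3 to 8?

10 m

Shortest distances from 3:
3: 0
7: 2  (via 3)
1: 3  (via 7)
5: 4  (via 1)
11: 4  (via 1)
2: 5  (via 7)
10: 5  (via 5)
9: 6  (via 10)
4: 8  (via 3)
6: 8  (via 11)
8: 10  (via 1)
Shortest route: 3 → 7 → 1 → 8 = 10 m.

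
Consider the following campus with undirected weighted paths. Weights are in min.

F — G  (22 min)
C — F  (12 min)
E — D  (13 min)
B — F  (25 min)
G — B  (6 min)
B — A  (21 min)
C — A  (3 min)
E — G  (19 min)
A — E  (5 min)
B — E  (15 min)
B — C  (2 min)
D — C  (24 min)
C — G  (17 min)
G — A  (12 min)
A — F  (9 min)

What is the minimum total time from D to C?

21 min

Settle nodes by increasing distance from D:
D: 0
E: 13  (via D)
A: 18  (via E)
C: 21  (via A)
Shortest route: D → E → A → C = 21 min.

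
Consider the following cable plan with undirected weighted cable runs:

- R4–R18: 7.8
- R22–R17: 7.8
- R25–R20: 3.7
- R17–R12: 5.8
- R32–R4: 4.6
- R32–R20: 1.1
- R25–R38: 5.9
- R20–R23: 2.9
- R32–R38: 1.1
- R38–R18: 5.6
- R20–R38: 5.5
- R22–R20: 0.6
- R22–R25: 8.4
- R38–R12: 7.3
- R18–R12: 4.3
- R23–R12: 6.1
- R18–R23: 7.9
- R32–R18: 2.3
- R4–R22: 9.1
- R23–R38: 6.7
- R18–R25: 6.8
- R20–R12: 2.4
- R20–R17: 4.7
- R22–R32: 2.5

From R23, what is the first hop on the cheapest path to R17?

Compare a few routes:
R23 - R20 - R17: 2.9+4.7 = 7.6
R23 - R20 - R12 - R17: 2.9+2.4+5.8 = 11.1
Cheapest is R23 - R20 - R17 at 7.6.
So from R23 the first move is to R20.

R20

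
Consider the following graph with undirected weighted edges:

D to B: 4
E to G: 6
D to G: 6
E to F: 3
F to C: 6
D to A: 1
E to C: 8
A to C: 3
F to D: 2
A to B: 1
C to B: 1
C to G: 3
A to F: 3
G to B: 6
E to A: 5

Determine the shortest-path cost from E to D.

Settle nodes by increasing distance from E:
E: 0
F: 3  (via E)
A: 5  (via E)
D: 5  (via F)
Shortest route: E → F → D = 5.

5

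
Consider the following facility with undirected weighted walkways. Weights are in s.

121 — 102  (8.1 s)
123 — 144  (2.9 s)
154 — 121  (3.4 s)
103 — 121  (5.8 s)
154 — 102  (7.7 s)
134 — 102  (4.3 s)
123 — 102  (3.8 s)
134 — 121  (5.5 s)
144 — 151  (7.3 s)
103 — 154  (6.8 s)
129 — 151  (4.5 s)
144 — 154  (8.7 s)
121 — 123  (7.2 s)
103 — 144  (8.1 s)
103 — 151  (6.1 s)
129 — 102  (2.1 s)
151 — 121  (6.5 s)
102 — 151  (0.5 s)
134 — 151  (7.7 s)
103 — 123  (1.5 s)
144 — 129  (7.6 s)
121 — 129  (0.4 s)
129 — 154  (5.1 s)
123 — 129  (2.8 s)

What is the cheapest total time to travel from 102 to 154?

Running Dijkstra from 102:
102: 0
151: 0.5  (via 102)
129: 2.1  (via 102)
121: 2.5  (via 129)
123: 3.8  (via 102)
134: 4.3  (via 102)
103: 5.3  (via 123)
154: 5.9  (via 121)
Shortest route: 102–129–121–154 = 5.9 s.

5.9 s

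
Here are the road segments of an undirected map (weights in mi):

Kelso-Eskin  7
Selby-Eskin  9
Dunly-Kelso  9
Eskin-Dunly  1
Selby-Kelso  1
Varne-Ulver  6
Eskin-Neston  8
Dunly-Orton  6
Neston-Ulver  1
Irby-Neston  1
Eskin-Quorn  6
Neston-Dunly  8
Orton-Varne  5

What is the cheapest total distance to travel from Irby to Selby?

17 mi

Shortest distances from Irby:
Irby: 0
Neston: 1  (via Irby)
Ulver: 2  (via Neston)
Varne: 8  (via Ulver)
Eskin: 9  (via Neston)
Dunly: 9  (via Neston)
Orton: 13  (via Varne)
Quorn: 15  (via Eskin)
Kelso: 16  (via Eskin)
Selby: 17  (via Kelso)
Shortest route: Irby–Neston–Eskin–Kelso–Selby = 17 mi.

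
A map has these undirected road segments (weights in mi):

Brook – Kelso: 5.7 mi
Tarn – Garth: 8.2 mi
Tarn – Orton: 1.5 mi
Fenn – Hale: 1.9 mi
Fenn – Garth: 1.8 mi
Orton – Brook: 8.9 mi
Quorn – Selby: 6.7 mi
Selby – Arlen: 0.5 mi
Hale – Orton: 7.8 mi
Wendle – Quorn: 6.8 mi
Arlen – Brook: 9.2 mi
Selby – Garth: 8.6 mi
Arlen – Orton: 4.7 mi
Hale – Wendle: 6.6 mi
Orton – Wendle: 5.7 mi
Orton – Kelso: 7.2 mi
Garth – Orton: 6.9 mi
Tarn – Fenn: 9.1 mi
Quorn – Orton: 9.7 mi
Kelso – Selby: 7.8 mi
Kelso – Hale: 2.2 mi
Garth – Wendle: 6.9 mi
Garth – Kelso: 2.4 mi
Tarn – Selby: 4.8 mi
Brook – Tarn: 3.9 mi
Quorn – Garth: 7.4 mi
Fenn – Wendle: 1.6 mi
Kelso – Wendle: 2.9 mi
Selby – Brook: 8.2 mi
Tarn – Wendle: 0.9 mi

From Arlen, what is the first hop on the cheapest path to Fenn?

Selby

Enumerating some paths:
Arlen - Selby - Garth - Fenn: 0.5+8.6+1.8 = 10.9
Arlen - Selby - Tarn - Wendle - Fenn: 0.5+4.8+0.9+1.6 = 7.8
Arlen - Orton - Tarn - Wendle - Fenn: 4.7+1.5+0.9+1.6 = 8.7
The minimum is 7.8 mi via Arlen - Selby - Tarn - Wendle - Fenn.
So from Arlen the first move is to Selby.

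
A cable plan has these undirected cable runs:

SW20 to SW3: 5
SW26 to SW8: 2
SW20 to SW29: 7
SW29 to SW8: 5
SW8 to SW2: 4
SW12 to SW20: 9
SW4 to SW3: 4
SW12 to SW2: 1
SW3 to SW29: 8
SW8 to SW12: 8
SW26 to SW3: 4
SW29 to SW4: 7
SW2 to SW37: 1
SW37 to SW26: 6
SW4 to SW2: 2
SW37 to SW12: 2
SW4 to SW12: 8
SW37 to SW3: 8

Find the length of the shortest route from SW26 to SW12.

Running Dijkstra from SW26:
SW26: 0
SW8: 2  (via SW26)
SW3: 4  (via SW26)
SW2: 6  (via SW8)
SW37: 6  (via SW26)
SW12: 7  (via SW2)
Shortest route: SW26 → SW8 → SW2 → SW12 = 7.

7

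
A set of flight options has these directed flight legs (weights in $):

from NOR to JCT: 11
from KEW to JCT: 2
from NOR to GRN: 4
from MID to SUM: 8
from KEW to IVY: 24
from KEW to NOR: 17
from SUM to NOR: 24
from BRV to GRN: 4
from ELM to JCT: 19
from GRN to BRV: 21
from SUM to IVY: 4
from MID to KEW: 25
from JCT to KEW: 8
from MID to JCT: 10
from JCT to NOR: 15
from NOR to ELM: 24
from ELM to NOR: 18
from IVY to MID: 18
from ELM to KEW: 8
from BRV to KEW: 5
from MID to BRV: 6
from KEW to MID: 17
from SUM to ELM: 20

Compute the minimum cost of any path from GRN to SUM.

Running Dijkstra from GRN:
GRN: 0
BRV: 21  (via GRN)
KEW: 26  (via BRV)
JCT: 28  (via KEW)
NOR: 43  (via KEW)
MID: 43  (via KEW)
IVY: 50  (via KEW)
SUM: 51  (via MID)
Shortest route: GRN–BRV–KEW–MID–SUM = $51.

$51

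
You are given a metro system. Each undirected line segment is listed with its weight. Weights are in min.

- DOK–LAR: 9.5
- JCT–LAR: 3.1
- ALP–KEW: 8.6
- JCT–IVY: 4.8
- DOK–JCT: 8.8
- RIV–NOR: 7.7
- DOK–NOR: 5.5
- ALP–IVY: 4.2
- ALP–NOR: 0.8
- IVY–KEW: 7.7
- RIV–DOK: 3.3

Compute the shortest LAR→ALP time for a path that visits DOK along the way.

Best LAR to DOK: LAR → DOK costing 9.5
Shortest DOK→ALP: DOK → NOR → ALP = 6.3
Total via DOK: 9.5 + 6.3 = 15.8 min.

15.8 min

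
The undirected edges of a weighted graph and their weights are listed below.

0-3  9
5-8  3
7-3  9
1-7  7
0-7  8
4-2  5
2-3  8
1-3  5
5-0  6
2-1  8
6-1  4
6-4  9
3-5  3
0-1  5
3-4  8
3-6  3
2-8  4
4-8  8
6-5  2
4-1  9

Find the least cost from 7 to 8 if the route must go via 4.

Shortest 7→4: 7–1–4 = 16
Best 4 to 8: 4–8 costing 8
Total via 4: 16 + 8 = 24.

24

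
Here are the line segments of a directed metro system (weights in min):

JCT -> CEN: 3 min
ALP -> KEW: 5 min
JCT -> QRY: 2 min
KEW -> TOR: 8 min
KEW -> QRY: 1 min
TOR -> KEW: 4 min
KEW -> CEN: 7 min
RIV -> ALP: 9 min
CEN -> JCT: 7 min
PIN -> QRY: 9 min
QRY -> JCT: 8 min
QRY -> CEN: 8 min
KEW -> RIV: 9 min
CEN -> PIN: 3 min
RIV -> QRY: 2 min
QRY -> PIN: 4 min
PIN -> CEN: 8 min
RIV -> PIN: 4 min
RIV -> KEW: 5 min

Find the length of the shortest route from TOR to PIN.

9 min

Candidate routes:
TOR–KEW–RIV–PIN: 4+9+4 = 17
TOR–KEW–QRY–CEN–PIN: 4+1+8+3 = 16
TOR–KEW–QRY–PIN: 4+1+4 = 9
TOR–KEW–CEN–PIN: 4+7+3 = 14
Cheapest is TOR–KEW–QRY–PIN at 9 min.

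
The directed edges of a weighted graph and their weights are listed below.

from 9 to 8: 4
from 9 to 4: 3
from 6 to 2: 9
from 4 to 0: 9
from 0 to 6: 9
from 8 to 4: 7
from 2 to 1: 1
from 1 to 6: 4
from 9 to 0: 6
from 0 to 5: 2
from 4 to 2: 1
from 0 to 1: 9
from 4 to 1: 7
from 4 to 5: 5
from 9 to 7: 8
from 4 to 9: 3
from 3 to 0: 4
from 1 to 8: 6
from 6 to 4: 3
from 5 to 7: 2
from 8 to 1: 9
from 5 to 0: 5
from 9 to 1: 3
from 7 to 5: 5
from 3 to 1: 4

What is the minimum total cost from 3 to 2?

Shortest distances from 3:
3: 0
0: 4  (via 3)
1: 4  (via 3)
5: 6  (via 0)
6: 8  (via 1)
7: 8  (via 5)
8: 10  (via 1)
4: 11  (via 6)
2: 12  (via 4)
Shortest route: 3–1–6–4–2 = 12.

12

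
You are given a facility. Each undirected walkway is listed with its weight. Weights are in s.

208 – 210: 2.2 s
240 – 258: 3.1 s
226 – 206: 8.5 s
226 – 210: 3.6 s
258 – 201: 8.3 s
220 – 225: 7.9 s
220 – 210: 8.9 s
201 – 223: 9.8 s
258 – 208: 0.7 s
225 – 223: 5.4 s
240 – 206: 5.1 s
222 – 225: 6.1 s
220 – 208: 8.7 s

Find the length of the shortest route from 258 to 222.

23.4 s

Enumerating some paths:
258 → 240 → 206 → 226 → 210 → 220 → 225 → 222: 3.1+5.1+8.5+3.6+8.9+7.9+6.1 = 43.2
258 → 201 → 223 → 225 → 222: 8.3+9.8+5.4+6.1 = 29.6
258 → 208 → 210 → 220 → 225 → 222: 0.7+2.2+8.9+7.9+6.1 = 25.8
258 → 208 → 220 → 225 → 222: 0.7+8.7+7.9+6.1 = 23.4
Cheapest is 258 → 208 → 220 → 225 → 222 at 23.4 s.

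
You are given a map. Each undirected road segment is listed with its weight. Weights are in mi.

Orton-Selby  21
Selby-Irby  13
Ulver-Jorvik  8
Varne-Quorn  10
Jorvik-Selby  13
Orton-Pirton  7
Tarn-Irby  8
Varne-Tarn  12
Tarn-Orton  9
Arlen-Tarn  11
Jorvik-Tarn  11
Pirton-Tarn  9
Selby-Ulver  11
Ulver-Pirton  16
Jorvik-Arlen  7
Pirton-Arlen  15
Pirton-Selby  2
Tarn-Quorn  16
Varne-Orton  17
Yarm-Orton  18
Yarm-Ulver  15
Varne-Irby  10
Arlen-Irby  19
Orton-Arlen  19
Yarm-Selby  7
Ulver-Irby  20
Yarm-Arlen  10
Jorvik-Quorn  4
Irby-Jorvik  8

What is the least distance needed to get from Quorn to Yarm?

21 mi

Compare a few routes:
Quorn–Jorvik–Selby–Yarm: 4+13+7 = 24
Quorn–Jorvik–Arlen–Yarm: 4+7+10 = 21
The minimum is 21 mi via Quorn–Jorvik–Arlen–Yarm.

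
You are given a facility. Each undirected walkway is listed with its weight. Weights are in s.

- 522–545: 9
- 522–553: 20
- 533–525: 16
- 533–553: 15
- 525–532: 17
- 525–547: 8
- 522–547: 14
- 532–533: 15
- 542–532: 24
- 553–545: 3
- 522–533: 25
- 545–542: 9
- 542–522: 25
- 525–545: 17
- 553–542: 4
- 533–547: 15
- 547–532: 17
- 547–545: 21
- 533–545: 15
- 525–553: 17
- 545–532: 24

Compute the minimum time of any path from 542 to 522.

Running Dijkstra from 542:
542: 0
553: 4  (via 542)
545: 7  (via 553)
522: 16  (via 545)
Shortest route: 542–553–545–522 = 16 s.

16 s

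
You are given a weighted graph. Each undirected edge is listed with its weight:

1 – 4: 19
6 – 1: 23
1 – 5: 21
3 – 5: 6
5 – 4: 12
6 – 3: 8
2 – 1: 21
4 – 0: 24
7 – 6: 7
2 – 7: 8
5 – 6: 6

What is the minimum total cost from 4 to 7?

25

Candidate routes:
4 → 5 → 6 → 7: 12+6+7 = 25
4 → 5 → 3 → 6 → 7: 12+6+8+7 = 33
The minimum is 25 via 4 → 5 → 6 → 7.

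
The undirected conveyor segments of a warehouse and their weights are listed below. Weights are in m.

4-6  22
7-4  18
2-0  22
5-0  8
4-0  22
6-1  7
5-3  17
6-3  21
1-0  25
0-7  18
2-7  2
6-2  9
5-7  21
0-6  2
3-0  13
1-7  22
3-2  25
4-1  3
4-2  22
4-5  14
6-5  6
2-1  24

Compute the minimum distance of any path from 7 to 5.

Running Dijkstra from 7:
7: 0
2: 2  (via 7)
6: 11  (via 2)
0: 13  (via 6)
5: 17  (via 6)
Shortest route: 7–2–6–5 = 17 m.

17 m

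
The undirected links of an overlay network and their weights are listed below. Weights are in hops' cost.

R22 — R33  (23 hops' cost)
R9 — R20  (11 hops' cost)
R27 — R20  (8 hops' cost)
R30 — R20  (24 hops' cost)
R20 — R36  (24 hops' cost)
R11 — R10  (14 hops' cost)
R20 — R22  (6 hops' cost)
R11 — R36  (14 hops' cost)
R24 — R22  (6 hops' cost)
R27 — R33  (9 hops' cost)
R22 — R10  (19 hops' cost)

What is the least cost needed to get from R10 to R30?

Running Dijkstra from R10:
R10: 0
R11: 14  (via R10)
R22: 19  (via R10)
R24: 25  (via R22)
R20: 25  (via R22)
R36: 28  (via R11)
R27: 33  (via R20)
R9: 36  (via R20)
R33: 42  (via R22)
R30: 49  (via R20)
Shortest route: R10 → R22 → R20 → R30 = 49 hops' cost.

49 hops' cost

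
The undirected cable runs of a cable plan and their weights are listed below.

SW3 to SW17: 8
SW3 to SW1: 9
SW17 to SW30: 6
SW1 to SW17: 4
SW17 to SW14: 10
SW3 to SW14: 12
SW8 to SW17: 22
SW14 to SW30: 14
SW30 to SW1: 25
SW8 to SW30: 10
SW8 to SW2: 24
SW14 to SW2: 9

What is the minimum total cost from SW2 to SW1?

Running Dijkstra from SW2:
SW2: 0
SW14: 9  (via SW2)
SW17: 19  (via SW14)
SW3: 21  (via SW14)
SW30: 23  (via SW14)
SW1: 23  (via SW17)
Shortest route: SW2–SW14–SW17–SW1 = 23.

23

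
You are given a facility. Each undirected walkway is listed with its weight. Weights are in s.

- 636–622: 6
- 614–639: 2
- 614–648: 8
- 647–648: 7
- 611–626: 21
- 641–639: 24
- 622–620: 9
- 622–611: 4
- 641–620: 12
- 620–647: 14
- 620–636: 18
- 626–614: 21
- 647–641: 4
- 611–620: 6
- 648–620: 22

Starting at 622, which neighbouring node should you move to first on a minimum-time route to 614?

Enumerating some paths:
622–620–648–614: 9+22+8 = 39
622–620–647–648–614: 9+14+7+8 = 38
The minimum is 38 s via 622–620–647–648–614.
So from 622 the first move is to 620.

620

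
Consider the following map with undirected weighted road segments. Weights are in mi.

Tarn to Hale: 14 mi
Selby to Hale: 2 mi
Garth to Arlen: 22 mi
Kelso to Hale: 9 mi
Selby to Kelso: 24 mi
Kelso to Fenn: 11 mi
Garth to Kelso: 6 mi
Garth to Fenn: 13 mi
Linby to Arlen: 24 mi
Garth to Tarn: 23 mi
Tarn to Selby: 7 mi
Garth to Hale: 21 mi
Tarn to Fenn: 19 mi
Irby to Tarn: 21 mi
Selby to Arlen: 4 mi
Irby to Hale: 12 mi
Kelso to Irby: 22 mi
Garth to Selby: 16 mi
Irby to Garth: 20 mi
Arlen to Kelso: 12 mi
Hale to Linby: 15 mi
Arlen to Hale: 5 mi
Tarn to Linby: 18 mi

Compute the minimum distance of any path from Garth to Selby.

16 mi

Candidate routes:
Garth → Kelso → Hale → Selby: 6+9+2 = 17
Garth → Selby: 16 = 16
The minimum is 16 mi via Garth → Selby.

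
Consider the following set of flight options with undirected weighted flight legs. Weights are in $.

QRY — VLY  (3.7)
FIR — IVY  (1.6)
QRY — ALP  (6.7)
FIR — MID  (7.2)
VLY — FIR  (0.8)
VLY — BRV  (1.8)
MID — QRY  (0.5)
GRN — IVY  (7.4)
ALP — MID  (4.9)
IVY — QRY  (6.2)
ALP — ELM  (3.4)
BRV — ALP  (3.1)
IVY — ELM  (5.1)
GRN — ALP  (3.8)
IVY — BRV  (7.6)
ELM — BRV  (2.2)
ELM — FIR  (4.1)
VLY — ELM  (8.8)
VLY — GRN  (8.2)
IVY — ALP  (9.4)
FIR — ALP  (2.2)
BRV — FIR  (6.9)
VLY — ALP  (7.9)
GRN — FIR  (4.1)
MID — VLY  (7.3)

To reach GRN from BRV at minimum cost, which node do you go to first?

VLY

Enumerating some paths:
BRV - VLY - FIR - GRN: 1.8+0.8+4.1 = 6.7
BRV - ALP - GRN: 3.1+3.8 = 6.9
The minimum is $6.7 via BRV - VLY - FIR - GRN.
So from BRV the first move is to VLY.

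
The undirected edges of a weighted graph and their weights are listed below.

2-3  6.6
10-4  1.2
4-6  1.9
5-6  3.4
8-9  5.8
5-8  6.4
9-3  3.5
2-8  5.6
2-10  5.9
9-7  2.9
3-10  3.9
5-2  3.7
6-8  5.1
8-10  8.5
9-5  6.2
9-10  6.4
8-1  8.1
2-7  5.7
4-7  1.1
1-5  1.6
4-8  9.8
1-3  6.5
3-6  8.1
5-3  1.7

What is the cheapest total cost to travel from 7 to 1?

8

Enumerating some paths:
7 → 4 → 6 → 5 → 1: 1.1+1.9+3.4+1.6 = 8
7 → 4 → 10 → 3 → 5 → 1: 1.1+1.2+3.9+1.7+1.6 = 9.5
The minimum is 8 via 7 → 4 → 6 → 5 → 1.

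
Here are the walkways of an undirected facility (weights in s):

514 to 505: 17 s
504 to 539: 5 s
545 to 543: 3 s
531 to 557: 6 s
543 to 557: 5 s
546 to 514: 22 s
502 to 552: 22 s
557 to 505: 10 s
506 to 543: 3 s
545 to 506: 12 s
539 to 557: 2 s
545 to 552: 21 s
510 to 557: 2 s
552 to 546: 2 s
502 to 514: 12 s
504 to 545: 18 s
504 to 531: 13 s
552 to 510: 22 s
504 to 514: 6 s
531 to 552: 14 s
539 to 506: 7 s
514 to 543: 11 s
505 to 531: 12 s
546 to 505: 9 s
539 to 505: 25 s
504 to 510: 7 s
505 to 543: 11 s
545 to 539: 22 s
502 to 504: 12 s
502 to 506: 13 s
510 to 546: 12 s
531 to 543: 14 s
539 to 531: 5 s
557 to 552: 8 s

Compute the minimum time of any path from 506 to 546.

18 s

Settle nodes by increasing distance from 506:
506: 0
543: 3  (via 506)
545: 6  (via 543)
539: 7  (via 506)
557: 8  (via 543)
510: 10  (via 557)
531: 12  (via 539)
504: 12  (via 539)
502: 13  (via 506)
505: 14  (via 543)
514: 14  (via 543)
552: 16  (via 557)
546: 18  (via 552)
Shortest route: 506 → 543 → 557 → 552 → 546 = 18 s.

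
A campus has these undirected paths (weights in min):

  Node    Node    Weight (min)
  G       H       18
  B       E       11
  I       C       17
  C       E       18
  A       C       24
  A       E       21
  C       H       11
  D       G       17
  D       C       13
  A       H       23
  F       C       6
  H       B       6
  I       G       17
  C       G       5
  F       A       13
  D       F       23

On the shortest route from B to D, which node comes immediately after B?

Candidate routes:
B–H–C–G–D: 6+11+5+17 = 39
B–E–C–D: 11+18+13 = 42
B–H–C–D: 6+11+13 = 30
B–H–G–D: 6+18+17 = 41
The minimum is 30 min via B–H–C–D.
So from B the first move is to H.

H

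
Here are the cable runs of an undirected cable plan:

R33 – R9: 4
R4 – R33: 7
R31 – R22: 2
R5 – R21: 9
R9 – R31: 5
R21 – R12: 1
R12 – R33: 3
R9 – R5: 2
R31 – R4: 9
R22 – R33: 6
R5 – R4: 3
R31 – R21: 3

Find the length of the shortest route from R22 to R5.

Running Dijkstra from R22:
R22: 0
R31: 2  (via R22)
R21: 5  (via R31)
R12: 6  (via R21)
R33: 6  (via R22)
R9: 7  (via R31)
R5: 9  (via R9)
Shortest route: R22–R31–R9–R5 = 9.

9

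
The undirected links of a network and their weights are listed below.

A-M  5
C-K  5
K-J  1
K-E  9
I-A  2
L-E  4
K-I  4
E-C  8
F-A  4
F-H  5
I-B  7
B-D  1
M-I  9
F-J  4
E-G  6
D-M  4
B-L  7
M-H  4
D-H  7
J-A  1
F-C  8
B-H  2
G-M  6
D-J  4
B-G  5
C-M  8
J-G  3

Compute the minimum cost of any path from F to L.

Shortest distances from F:
F: 0
A: 4  (via F)
J: 4  (via F)
H: 5  (via F)
K: 5  (via J)
I: 6  (via A)
B: 7  (via H)
G: 7  (via J)
C: 8  (via F)
D: 8  (via J)
M: 9  (via A)
E: 13  (via G)
L: 14  (via B)
Shortest route: F → H → B → L = 14.

14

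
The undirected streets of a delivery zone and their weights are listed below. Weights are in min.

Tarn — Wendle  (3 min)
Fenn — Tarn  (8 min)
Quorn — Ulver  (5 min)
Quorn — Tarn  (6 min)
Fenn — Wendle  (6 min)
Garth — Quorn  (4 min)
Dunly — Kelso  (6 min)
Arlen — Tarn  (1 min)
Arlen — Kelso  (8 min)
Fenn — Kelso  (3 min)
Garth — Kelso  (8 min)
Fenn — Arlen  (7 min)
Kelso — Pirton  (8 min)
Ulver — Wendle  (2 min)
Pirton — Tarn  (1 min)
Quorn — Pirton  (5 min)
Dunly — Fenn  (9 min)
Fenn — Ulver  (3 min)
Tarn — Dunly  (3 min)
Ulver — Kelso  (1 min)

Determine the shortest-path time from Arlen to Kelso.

Shortest distances from Arlen:
Arlen: 0
Tarn: 1  (via Arlen)
Pirton: 2  (via Tarn)
Wendle: 4  (via Tarn)
Dunly: 4  (via Tarn)
Ulver: 6  (via Wendle)
Fenn: 7  (via Arlen)
Quorn: 7  (via Tarn)
Kelso: 7  (via Ulver)
Shortest route: Arlen → Tarn → Wendle → Ulver → Kelso = 7 min.

7 min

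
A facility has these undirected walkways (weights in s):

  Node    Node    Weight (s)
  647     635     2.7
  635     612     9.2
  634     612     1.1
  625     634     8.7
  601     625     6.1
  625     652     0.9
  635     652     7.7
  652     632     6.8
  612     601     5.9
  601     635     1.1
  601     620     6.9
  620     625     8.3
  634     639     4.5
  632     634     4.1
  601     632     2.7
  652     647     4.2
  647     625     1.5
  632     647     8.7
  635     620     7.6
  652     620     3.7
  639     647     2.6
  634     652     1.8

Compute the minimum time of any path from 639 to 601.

Candidate routes:
639–634–632–601: 4.5+4.1+2.7 = 11.3
639–647–635–601: 2.6+2.7+1.1 = 6.4
639–647–625–601: 2.6+1.5+6.1 = 10.2
The minimum is 6.4 s via 639–647–635–601.

6.4 s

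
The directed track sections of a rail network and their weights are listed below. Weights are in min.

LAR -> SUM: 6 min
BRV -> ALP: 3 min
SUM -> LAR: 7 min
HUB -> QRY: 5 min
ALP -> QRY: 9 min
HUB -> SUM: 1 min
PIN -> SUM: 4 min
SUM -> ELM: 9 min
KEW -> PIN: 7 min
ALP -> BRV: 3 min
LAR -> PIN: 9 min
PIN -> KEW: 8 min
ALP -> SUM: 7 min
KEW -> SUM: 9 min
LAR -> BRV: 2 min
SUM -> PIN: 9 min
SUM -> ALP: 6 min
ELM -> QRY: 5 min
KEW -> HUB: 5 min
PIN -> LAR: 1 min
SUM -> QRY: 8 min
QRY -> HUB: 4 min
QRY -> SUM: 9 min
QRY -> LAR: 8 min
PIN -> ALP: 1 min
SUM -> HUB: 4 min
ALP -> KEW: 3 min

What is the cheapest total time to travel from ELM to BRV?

Candidate routes:
ELM - QRY - HUB - SUM - ALP - BRV: 5+4+1+6+3 = 19
ELM - QRY - HUB - SUM - LAR - BRV: 5+4+1+7+2 = 19
ELM - QRY - LAR - BRV: 5+8+2 = 15
The minimum is 15 min via ELM - QRY - LAR - BRV.

15 min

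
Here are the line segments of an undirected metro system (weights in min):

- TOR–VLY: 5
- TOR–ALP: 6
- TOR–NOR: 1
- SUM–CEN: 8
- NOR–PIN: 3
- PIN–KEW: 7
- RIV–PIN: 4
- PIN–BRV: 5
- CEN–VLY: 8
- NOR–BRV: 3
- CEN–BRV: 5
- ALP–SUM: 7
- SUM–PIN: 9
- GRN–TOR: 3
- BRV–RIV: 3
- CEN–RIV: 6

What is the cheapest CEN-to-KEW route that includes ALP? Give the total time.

Best CEN to ALP: CEN → SUM → ALP costing 15
Best ALP to KEW: ALP → TOR → NOR → PIN → KEW costing 17
Total via ALP: 15 + 17 = 32 min.

32 min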